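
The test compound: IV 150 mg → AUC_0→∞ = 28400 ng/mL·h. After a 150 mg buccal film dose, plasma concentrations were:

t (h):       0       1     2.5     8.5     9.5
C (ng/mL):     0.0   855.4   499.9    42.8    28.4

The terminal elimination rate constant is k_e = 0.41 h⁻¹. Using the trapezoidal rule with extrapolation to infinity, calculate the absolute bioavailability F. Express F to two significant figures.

F = 0.11

Trapezoidal AUC_0→9.5 (buccal film):
  [0→1]: (0.0+855.4)/2 × 1 = 427.7
  [1→2.5]: (855.4+499.9)/2 × 1.5 = 1016.475
  [2.5→8.5]: (499.9+42.8)/2 × 6 = 1628.1
  [8.5→9.5]: (42.8+28.4)/2 × 1 = 35.6
  Sum = 3107.875 ng/mL·h
Tail: C_last/k_e = 28.4/0.41 = 69.268
AUC_0→∞ (buccal film) = 3107.875 + 69.268 = 3177.143 ng/mL·h
F = (AUC_ev/D_ev)/(AUC_iv/D_iv) = (3177.143/150)/(28400/150) = 21.181/189.333 = 0.1119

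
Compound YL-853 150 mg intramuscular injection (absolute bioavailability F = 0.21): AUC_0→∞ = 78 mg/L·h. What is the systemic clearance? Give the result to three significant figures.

CL = F × Dose / AUC_0→∞
   = 0.21 × 150 / 78 = 0.403846 L/h

CL = 0.404 L/h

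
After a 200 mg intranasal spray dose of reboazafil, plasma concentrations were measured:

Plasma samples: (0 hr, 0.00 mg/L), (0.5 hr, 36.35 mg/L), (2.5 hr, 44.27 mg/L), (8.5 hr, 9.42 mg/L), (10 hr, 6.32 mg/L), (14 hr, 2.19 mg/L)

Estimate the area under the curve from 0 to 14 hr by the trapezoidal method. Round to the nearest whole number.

AUC = 280 mg/L·hr

Trapezoidal AUC_0→14:
  [0→0.5]: (0.00+36.35)/2 × 0.5 = 9.0875
  [0.5→2.5]: (36.35+44.27)/2 × 2 = 80.62
  [2.5→8.5]: (44.27+9.42)/2 × 6 = 161.07
  [8.5→10]: (9.42+6.32)/2 × 1.5 = 11.805
  [10→14]: (6.32+2.19)/2 × 4 = 17.02
  Sum = 279.6025 mg/L·hr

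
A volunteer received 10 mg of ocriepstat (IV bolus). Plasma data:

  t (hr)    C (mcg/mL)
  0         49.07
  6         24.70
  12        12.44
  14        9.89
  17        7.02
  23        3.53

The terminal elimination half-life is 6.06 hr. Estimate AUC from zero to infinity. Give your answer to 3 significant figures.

Trapezoidal AUC_0→23:
  [0→6]: (49.07+24.70)/2 × 6 = 221.31
  [6→12]: (24.70+12.44)/2 × 6 = 111.42
  [12→14]: (12.44+9.89)/2 × 2 = 22.33
  [14→17]: (9.89+7.02)/2 × 3 = 25.365
  [17→23]: (7.02+3.53)/2 × 6 = 31.65
  Sum = 412.075 mcg/mL·hr
k_e = ln2 / t½ = 0.693147 / 6.06 = 0.1144 hr^-1
Extrapolated tail: C_last / k_e = 3.53 / 0.1144 = 30.857
AUC_0→∞ = 412.075 + 30.857 = 442.932 mcg/mL·hr

AUC = 443 mcg/mL·hr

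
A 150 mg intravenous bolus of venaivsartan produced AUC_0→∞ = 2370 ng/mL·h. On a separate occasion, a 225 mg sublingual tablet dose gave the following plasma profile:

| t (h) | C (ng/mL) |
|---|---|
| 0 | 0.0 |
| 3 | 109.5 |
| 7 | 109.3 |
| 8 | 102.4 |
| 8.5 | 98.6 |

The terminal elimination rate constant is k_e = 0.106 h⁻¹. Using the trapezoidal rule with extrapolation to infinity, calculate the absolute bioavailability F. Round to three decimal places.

F = 0.475

Trapezoidal AUC_0→8.5 (sublingual tablet):
  [0→3]: (0.0+109.5)/2 × 3 = 164.25
  [3→7]: (109.5+109.3)/2 × 4 = 437.6
  [7→8]: (109.3+102.4)/2 × 1 = 105.85
  [8→8.5]: (102.4+98.6)/2 × 0.5 = 50.25
  Sum = 757.95 ng/mL·h
Tail: C_last/k_e = 98.6/0.106 = 930.189
AUC_0→∞ (sublingual tablet) = 757.95 + 930.189 = 1688.139 ng/mL·h
F = (AUC_ev/D_ev)/(AUC_iv/D_iv) = (1688.139/225)/(2370/150) = 7.50284/15.8 = 0.4749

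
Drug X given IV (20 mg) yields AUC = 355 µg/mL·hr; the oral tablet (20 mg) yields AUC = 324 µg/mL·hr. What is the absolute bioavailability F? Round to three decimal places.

F = 0.913

F = (AUC_ev / D_ev) / (AUC_iv / D_iv)
  = (324/20) / (355/20)
  = 16.2 / 17.75 = 0.9127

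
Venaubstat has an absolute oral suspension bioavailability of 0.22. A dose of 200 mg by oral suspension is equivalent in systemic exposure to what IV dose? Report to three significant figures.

Systemic exposure from an extravascular dose = F × D_ev, so the equivalent IV dose is F × D_ev.
D_iv = F × D_ev = 0.22 × 200 = 44 mg

D_iv = 44.0 mg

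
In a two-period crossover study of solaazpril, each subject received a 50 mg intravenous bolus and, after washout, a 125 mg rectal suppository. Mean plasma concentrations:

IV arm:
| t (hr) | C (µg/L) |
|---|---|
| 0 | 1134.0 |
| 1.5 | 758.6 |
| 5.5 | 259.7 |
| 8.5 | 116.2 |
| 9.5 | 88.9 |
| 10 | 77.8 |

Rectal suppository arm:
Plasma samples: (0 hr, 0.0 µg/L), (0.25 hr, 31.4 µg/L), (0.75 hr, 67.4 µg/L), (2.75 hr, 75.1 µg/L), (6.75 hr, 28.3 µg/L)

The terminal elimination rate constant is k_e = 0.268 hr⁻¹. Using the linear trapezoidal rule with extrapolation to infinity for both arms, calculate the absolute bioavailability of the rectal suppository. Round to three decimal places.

F = 0.043

Trapezoidal AUC_0→10 (IV):
  [0→1.5]: (1134.0+758.6)/2 × 1.5 = 1419.45
  [1.5→5.5]: (758.6+259.7)/2 × 4 = 2036.6
  [5.5→8.5]: (259.7+116.2)/2 × 3 = 563.85
  [8.5→9.5]: (116.2+88.9)/2 × 1 = 102.55
  [9.5→10]: (88.9+77.8)/2 × 0.5 = 41.675
  Sum = 4164.125 µg/L·hr
IV tail: 77.8/0.268 = 290.299; AUC_iv,0→∞ = 4164.125 + 290.299 = 4454.424 µg/L·hr
Trapezoidal AUC_0→6.75 (rectal suppository):
  [0→0.25]: (0.0+31.4)/2 × 0.25 = 3.925
  [0.25→0.75]: (31.4+67.4)/2 × 0.5 = 24.7
  [0.75→2.75]: (67.4+75.1)/2 × 2 = 142.5
  [2.75→6.75]: (75.1+28.3)/2 × 4 = 206.8
  Sum = 377.925 µg/L·hr
rectal suppository tail: 28.3/0.268 = 105.597; AUC_ev,0→∞ = 377.925 + 105.597 = 483.522 µg/L·hr
F = (AUC_ev/D_ev)/(AUC_iv/D_iv) = (483.522/125)/(4454.424/50) = 3.868176/89.08848 = 0.0434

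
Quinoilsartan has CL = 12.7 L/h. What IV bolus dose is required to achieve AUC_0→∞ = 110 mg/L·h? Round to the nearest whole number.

Dose = 1397 mg

Dose_iv = CL × AUC_0→∞
     = 12.7 × 110 = 1397 mg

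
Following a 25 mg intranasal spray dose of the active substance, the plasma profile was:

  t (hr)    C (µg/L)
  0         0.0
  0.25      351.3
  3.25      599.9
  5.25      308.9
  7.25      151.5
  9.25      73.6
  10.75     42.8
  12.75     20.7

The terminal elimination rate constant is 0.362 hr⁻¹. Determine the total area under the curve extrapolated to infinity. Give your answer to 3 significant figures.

AUC = 3270 µg/L·hr

Trapezoidal AUC_0→12.75:
  [0→0.25]: (0.0+351.3)/2 × 0.25 = 43.9125
  [0.25→3.25]: (351.3+599.9)/2 × 3 = 1426.8
  [3.25→5.25]: (599.9+308.9)/2 × 2 = 908.8
  [5.25→7.25]: (308.9+151.5)/2 × 2 = 460.4
  [7.25→9.25]: (151.5+73.6)/2 × 2 = 225.1
  [9.25→10.75]: (73.6+42.8)/2 × 1.5 = 87.3
  [10.75→12.75]: (42.8+20.7)/2 × 2 = 63.5
  Sum = 3215.8125 µg/L·hr
Extrapolated tail: C_last / k_e = 20.7 / 0.362 = 57.182
AUC_0→∞ = 3215.8125 + 57.182 = 3272.9945 µg/L·hr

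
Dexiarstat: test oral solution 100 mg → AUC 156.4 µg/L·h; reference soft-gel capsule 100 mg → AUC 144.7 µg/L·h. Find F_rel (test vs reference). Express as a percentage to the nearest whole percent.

F_rel = 108%

F_rel = (AUC_test/D_test) / (AUC_ref/D_ref)
      = (156.4/100) / (144.7/100)
      = 1.564 / 1.447 = 1.0809 = 108.09%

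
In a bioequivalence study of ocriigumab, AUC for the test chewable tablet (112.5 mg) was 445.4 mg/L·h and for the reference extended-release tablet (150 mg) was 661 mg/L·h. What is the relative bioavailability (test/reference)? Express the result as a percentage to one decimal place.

F_rel = 89.8%

F_rel = (AUC_test/D_test) / (AUC_ref/D_ref)
      = (445.4/112.5) / (661/150)
      = 3.95911 / 4.40667 = 0.8984 = 89.84%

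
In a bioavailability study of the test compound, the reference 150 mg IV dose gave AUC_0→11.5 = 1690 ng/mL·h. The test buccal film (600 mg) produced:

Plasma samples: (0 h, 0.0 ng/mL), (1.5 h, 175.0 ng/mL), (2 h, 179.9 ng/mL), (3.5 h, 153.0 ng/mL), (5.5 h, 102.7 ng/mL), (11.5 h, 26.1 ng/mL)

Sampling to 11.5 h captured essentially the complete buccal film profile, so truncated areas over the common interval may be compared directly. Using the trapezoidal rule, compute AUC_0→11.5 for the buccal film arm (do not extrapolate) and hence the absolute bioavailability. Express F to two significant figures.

F = 0.16

Trapezoidal AUC_0→11.5 (buccal film):
  [0→1.5]: (0.0+175.0)/2 × 1.5 = 131.25
  [1.5→2]: (175.0+179.9)/2 × 0.5 = 88.725
  [2→3.5]: (179.9+153.0)/2 × 1.5 = 249.675
  [3.5→5.5]: (153.0+102.7)/2 × 2 = 255.7
  [5.5→11.5]: (102.7+26.1)/2 × 6 = 386.4
  Sum = 1111.75 ng/mL·h
F = (AUC_ev/D_ev)/(AUC_iv/D_iv) = (1111.75/600)/(1690/150) = 1.85292/11.2667 = 0.1645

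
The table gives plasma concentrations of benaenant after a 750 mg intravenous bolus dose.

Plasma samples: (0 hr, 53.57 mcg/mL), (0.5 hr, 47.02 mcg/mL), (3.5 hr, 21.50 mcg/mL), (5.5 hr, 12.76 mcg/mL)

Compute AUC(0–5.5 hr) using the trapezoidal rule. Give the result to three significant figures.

AUC = 162 mcg/mL·hr

Trapezoidal AUC_0→5.5:
  [0→0.5]: (53.57+47.02)/2 × 0.5 = 25.1475
  [0.5→3.5]: (47.02+21.50)/2 × 3 = 102.78
  [3.5→5.5]: (21.50+12.76)/2 × 2 = 34.26
  Sum = 162.1875 mcg/mL·hr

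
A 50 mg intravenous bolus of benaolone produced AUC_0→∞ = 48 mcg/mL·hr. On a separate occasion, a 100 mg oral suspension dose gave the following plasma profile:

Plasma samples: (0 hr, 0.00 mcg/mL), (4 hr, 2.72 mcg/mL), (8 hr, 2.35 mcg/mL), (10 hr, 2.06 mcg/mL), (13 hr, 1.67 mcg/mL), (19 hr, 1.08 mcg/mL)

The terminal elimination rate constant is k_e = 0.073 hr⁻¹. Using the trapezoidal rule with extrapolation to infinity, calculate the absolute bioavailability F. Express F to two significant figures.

F = 0.51

Trapezoidal AUC_0→19 (oral suspension):
  [0→4]: (0.00+2.72)/2 × 4 = 5.44
  [4→8]: (2.72+2.35)/2 × 4 = 10.14
  [8→10]: (2.35+2.06)/2 × 2 = 4.41
  [10→13]: (2.06+1.67)/2 × 3 = 5.595
  [13→19]: (1.67+1.08)/2 × 6 = 8.25
  Sum = 33.835 mcg/mL·hr
Tail: C_last/k_e = 1.08/0.073 = 14.795
AUC_0→∞ (oral suspension) = 33.835 + 14.795 = 48.63 mcg/mL·hr
F = (AUC_ev/D_ev)/(AUC_iv/D_iv) = (48.63/100)/(48/50) = 0.4863/0.96 = 0.5066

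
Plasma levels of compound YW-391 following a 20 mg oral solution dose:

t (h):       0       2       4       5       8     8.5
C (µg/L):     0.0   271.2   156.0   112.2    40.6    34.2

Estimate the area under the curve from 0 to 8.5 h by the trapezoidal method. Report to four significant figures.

AUC = 1080 µg/L·h

Trapezoidal AUC_0→8.5:
  [0→2]: (0.0+271.2)/2 × 2 = 271.2
  [2→4]: (271.2+156.0)/2 × 2 = 427.2
  [4→5]: (156.0+112.2)/2 × 1 = 134.1
  [5→8]: (112.2+40.6)/2 × 3 = 229.2
  [8→8.5]: (40.6+34.2)/2 × 0.5 = 18.7
  Sum = 1080.4 µg/L·h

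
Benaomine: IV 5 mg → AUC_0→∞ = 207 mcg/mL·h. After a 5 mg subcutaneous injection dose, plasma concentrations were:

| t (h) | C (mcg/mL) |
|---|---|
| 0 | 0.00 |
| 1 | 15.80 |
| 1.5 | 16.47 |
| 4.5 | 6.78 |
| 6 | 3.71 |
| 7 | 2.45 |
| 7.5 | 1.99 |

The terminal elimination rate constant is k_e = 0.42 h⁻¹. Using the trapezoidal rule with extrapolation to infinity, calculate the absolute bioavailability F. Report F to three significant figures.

Trapezoidal AUC_0→7.5 (subcutaneous injection):
  [0→1]: (0.00+15.80)/2 × 1 = 7.9
  [1→1.5]: (15.80+16.47)/2 × 0.5 = 8.0675
  [1.5→4.5]: (16.47+6.78)/2 × 3 = 34.875
  [4.5→6]: (6.78+3.71)/2 × 1.5 = 7.8675
  [6→7]: (3.71+2.45)/2 × 1 = 3.08
  [7→7.5]: (2.45+1.99)/2 × 0.5 = 1.11
  Sum = 62.9 mcg/mL·h
Tail: C_last/k_e = 1.99/0.42 = 4.738
AUC_0→∞ (subcutaneous injection) = 62.9 + 4.738 = 67.638 mcg/mL·h
F = (AUC_ev/D_ev)/(AUC_iv/D_iv) = (67.638/5)/(207/5) = 13.5276/41.4 = 0.3268

F = 0.327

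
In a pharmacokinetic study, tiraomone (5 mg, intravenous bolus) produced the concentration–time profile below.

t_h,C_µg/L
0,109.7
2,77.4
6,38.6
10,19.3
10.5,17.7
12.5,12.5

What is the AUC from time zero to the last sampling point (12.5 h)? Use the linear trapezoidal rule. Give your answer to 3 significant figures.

Trapezoidal AUC_0→12.5:
  [0→2]: (109.7+77.4)/2 × 2 = 187.1
  [2→6]: (77.4+38.6)/2 × 4 = 232.0
  [6→10]: (38.6+19.3)/2 × 4 = 115.8
  [10→10.5]: (19.3+17.7)/2 × 0.5 = 9.25
  [10.5→12.5]: (17.7+12.5)/2 × 2 = 30.2
  Sum = 574.35 µg/L·h

AUC = 574 µg/L·h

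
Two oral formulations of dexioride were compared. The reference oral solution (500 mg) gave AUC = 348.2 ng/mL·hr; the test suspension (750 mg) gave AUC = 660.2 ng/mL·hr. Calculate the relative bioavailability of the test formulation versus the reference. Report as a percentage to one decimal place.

F_rel = (AUC_test/D_test) / (AUC_ref/D_ref)
      = (660.2/750) / (348.2/500)
      = 0.880267 / 0.6964 = 1.2640 = 126.40%

F_rel = 126.4%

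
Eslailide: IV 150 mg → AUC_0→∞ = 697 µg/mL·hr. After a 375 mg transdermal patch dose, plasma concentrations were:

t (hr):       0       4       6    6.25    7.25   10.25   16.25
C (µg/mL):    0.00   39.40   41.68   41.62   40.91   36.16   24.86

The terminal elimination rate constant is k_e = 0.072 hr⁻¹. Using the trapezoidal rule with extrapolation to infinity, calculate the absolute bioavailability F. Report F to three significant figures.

Trapezoidal AUC_0→16.25 (transdermal patch):
  [0→4]: (0.00+39.40)/2 × 4 = 78.8
  [4→6]: (39.40+41.68)/2 × 2 = 81.08
  [6→6.25]: (41.68+41.62)/2 × 0.25 = 10.4125
  [6.25→7.25]: (41.62+40.91)/2 × 1 = 41.265
  [7.25→10.25]: (40.91+36.16)/2 × 3 = 115.605
  [10.25→16.25]: (36.16+24.86)/2 × 6 = 183.06
  Sum = 510.2225 µg/mL·hr
Tail: C_last/k_e = 24.86/0.072 = 345.278
AUC_0→∞ (transdermal patch) = 510.2225 + 345.278 = 855.5005 µg/mL·hr
F = (AUC_ev/D_ev)/(AUC_iv/D_iv) = (855.5005/375)/(697/150) = 2.28133/4.64667 = 0.4910

F = 0.491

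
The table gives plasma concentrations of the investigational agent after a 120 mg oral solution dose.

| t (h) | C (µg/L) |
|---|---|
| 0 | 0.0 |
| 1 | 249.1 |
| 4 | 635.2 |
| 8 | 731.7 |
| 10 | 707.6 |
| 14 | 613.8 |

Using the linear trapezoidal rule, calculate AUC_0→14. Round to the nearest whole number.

Trapezoidal AUC_0→14:
  [0→1]: (0.0+249.1)/2 × 1 = 124.55
  [1→4]: (249.1+635.2)/2 × 3 = 1326.45
  [4→8]: (635.2+731.7)/2 × 4 = 2733.8
  [8→10]: (731.7+707.6)/2 × 2 = 1439.3
  [10→14]: (707.6+613.8)/2 × 4 = 2642.8
  Sum = 8266.9 µg/L·h

AUC = 8267 µg/L·h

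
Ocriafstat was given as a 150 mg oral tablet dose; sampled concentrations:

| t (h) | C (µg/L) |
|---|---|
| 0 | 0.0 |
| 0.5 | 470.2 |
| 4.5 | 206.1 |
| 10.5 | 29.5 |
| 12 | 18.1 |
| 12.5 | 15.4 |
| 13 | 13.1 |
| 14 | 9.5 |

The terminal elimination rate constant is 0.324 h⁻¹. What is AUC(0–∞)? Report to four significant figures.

AUC = 2269 µg/L·h

Trapezoidal AUC_0→14:
  [0→0.5]: (0.0+470.2)/2 × 0.5 = 117.55
  [0.5→4.5]: (470.2+206.1)/2 × 4 = 1352.6
  [4.5→10.5]: (206.1+29.5)/2 × 6 = 706.8
  [10.5→12]: (29.5+18.1)/2 × 1.5 = 35.7
  [12→12.5]: (18.1+15.4)/2 × 0.5 = 8.375
  [12.5→13]: (15.4+13.1)/2 × 0.5 = 7.125
  [13→14]: (13.1+9.5)/2 × 1 = 11.3
  Sum = 2239.45 µg/L·h
Extrapolated tail: C_last / k_e = 9.5 / 0.324 = 29.321
AUC_0→∞ = 2239.45 + 29.321 = 2268.771 µg/L·h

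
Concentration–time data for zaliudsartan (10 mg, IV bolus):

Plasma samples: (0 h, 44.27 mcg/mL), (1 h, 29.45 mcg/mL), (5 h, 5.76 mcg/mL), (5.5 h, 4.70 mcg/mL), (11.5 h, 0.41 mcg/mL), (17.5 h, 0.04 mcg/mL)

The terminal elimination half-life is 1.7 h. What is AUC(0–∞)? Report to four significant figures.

Trapezoidal AUC_0→17.5:
  [0→1]: (44.27+29.45)/2 × 1 = 36.86
  [1→5]: (29.45+5.76)/2 × 4 = 70.42
  [5→5.5]: (5.76+4.70)/2 × 0.5 = 2.615
  [5.5→11.5]: (4.70+0.41)/2 × 6 = 15.33
  [11.5→17.5]: (0.41+0.04)/2 × 6 = 1.35
  Sum = 126.575 mcg/mL·h
k_e = ln2 / t½ = 0.693147 / 1.7 = 0.4077 h^-1
Extrapolated tail: C_last / k_e = 0.04 / 0.4077 = 0.098
AUC_0→∞ = 126.575 + 0.098 = 126.673 mcg/mL·h

AUC = 126.7 mcg/mL·h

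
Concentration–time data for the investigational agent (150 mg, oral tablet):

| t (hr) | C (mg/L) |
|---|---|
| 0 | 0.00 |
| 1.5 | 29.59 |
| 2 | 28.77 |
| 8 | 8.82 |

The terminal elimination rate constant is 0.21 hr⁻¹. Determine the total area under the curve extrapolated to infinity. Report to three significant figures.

AUC = 192 mg/L·hr

Trapezoidal AUC_0→8:
  [0→1.5]: (0.00+29.59)/2 × 1.5 = 22.1925
  [1.5→2]: (29.59+28.77)/2 × 0.5 = 14.59
  [2→8]: (28.77+8.82)/2 × 6 = 112.77
  Sum = 149.5525 mg/L·hr
Extrapolated tail: C_last / k_e = 8.82 / 0.21 = 42.000
AUC_0→∞ = 149.5525 + 42.000 = 191.5525 mg/L·hr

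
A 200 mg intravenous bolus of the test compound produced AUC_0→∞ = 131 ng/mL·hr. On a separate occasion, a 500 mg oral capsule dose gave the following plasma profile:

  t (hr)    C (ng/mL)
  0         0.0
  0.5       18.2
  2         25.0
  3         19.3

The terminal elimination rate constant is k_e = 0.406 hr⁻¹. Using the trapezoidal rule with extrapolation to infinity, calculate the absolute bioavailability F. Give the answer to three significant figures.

F = 0.326

Trapezoidal AUC_0→3 (oral capsule):
  [0→0.5]: (0.0+18.2)/2 × 0.5 = 4.55
  [0.5→2]: (18.2+25.0)/2 × 1.5 = 32.4
  [2→3]: (25.0+19.3)/2 × 1 = 22.15
  Sum = 59.1 ng/mL·hr
Tail: C_last/k_e = 19.3/0.406 = 47.537
AUC_0→∞ (oral capsule) = 59.1 + 47.537 = 106.637 ng/mL·hr
F = (AUC_ev/D_ev)/(AUC_iv/D_iv) = (106.637/500)/(131/200) = 0.213274/0.655 = 0.3256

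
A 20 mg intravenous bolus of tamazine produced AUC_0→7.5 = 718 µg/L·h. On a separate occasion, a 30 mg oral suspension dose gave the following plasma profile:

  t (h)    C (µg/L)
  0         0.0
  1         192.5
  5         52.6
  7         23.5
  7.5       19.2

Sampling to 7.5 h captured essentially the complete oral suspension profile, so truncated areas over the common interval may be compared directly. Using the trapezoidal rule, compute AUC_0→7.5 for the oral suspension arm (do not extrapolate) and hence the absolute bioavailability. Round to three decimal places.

F = 0.625

Trapezoidal AUC_0→7.5 (oral suspension):
  [0→1]: (0.0+192.5)/2 × 1 = 96.25
  [1→5]: (192.5+52.6)/2 × 4 = 490.2
  [5→7]: (52.6+23.5)/2 × 2 = 76.1
  [7→7.5]: (23.5+19.2)/2 × 0.5 = 10.675
  Sum = 673.225 µg/L·h
F = (AUC_ev/D_ev)/(AUC_iv/D_iv) = (673.225/30)/(718/20) = 22.4408/35.9 = 0.6251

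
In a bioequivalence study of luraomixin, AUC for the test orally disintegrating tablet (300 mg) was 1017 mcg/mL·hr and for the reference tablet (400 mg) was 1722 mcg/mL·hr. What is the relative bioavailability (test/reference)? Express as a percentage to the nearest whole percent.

F_rel = (AUC_test/D_test) / (AUC_ref/D_ref)
      = (1017/300) / (1722/400)
      = 3.39 / 4.305 = 0.7875 = 78.75%

F_rel = 79%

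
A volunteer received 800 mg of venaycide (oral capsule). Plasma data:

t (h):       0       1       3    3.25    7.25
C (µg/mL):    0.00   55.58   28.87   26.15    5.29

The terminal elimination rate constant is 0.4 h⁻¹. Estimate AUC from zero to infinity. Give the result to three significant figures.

AUC = 195 µg/mL·h

Trapezoidal AUC_0→7.25:
  [0→1]: (0.00+55.58)/2 × 1 = 27.79
  [1→3]: (55.58+28.87)/2 × 2 = 84.45
  [3→3.25]: (28.87+26.15)/2 × 0.25 = 6.8775
  [3.25→7.25]: (26.15+5.29)/2 × 4 = 62.88
  Sum = 181.9975 µg/mL·h
Extrapolated tail: C_last / k_e = 5.29 / 0.4 = 13.225
AUC_0→∞ = 181.9975 + 13.225 = 195.2225 µg/mL·h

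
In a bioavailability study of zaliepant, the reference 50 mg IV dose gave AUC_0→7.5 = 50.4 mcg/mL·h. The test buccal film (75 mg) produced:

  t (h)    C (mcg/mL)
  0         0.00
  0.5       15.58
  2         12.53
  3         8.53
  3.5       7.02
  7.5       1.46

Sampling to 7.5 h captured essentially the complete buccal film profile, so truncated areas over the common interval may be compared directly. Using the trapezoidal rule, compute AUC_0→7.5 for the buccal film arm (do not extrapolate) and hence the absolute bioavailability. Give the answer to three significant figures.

F = 0.745

Trapezoidal AUC_0→7.5 (buccal film):
  [0→0.5]: (0.00+15.58)/2 × 0.5 = 3.895
  [0.5→2]: (15.58+12.53)/2 × 1.5 = 21.0825
  [2→3]: (12.53+8.53)/2 × 1 = 10.53
  [3→3.5]: (8.53+7.02)/2 × 0.5 = 3.8875
  [3.5→7.5]: (7.02+1.46)/2 × 4 = 16.96
  Sum = 56.355 mcg/mL·h
F = (AUC_ev/D_ev)/(AUC_iv/D_iv) = (56.355/75)/(50.4/50) = 0.7514/1.008 = 0.7454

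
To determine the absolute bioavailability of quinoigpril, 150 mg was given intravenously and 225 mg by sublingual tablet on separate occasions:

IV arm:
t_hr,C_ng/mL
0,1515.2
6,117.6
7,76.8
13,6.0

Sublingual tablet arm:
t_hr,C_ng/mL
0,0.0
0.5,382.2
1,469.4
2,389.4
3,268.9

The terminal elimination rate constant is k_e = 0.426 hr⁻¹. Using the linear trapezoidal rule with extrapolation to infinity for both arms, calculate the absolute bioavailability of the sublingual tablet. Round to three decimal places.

F = 0.215

Trapezoidal AUC_0→13 (IV):
  [0→6]: (1515.2+117.6)/2 × 6 = 4898.4
  [6→7]: (117.6+76.8)/2 × 1 = 97.2
  [7→13]: (76.8+6.0)/2 × 6 = 248.4
  Sum = 5244.0 ng/mL·hr
IV tail: 6.0/0.426 = 14.085; AUC_iv,0→∞ = 5244.0 + 14.085 = 5258.085 ng/mL·hr
Trapezoidal AUC_0→3 (sublingual tablet):
  [0→0.5]: (0.0+382.2)/2 × 0.5 = 95.55
  [0.5→1]: (382.2+469.4)/2 × 0.5 = 212.9
  [1→2]: (469.4+389.4)/2 × 1 = 429.4
  [2→3]: (389.4+268.9)/2 × 1 = 329.15
  Sum = 1067.0 ng/mL·hr
sublingual tablet tail: 268.9/0.426 = 631.221; AUC_ev,0→∞ = 1067.0 + 631.221 = 1698.221 ng/mL·hr
F = (AUC_ev/D_ev)/(AUC_iv/D_iv) = (1698.221/225)/(5258.085/150) = 7.54765/35.0539 = 0.2153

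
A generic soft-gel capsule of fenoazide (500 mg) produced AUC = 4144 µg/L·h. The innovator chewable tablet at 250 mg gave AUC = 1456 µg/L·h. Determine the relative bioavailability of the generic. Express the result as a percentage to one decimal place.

F_rel = (AUC_test/D_test) / (AUC_ref/D_ref)
      = (4144/500) / (1456/250)
      = 8.288 / 5.824 = 1.4231 = 142.31%

F_rel = 142.3%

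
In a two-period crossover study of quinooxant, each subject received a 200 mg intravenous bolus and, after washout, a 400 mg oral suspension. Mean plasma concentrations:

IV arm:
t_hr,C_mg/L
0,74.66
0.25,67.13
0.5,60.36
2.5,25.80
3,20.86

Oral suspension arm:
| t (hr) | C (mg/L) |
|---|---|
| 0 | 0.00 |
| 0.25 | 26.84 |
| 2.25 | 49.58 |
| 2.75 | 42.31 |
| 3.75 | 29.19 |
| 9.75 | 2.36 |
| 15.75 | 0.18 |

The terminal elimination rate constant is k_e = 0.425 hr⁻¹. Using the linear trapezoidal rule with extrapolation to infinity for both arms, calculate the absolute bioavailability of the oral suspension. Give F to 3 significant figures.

Trapezoidal AUC_0→3 (IV):
  [0→0.25]: (74.66+67.13)/2 × 0.25 = 17.72375
  [0.25→0.5]: (67.13+60.36)/2 × 0.25 = 15.93625
  [0.5→2.5]: (60.36+25.80)/2 × 2 = 86.16
  [2.5→3]: (25.80+20.86)/2 × 0.5 = 11.665
  Sum = 131.485 mg/L·hr
IV tail: 20.86/0.425 = 49.082; AUC_iv,0→∞ = 131.485 + 49.082 = 180.567 mg/L·hr
Trapezoidal AUC_0→15.75 (oral suspension):
  [0→0.25]: (0.00+26.84)/2 × 0.25 = 3.355
  [0.25→2.25]: (26.84+49.58)/2 × 2 = 76.42
  [2.25→2.75]: (49.58+42.31)/2 × 0.5 = 22.9725
  [2.75→3.75]: (42.31+29.19)/2 × 1 = 35.75
  [3.75→9.75]: (29.19+2.36)/2 × 6 = 94.65
  [9.75→15.75]: (2.36+0.18)/2 × 6 = 7.62
  Sum = 240.7675 mg/L·hr
oral suspension tail: 0.18/0.425 = 0.424; AUC_ev,0→∞ = 240.7675 + 0.424 = 241.1915 mg/L·hr
F = (AUC_ev/D_ev)/(AUC_iv/D_iv) = (241.1915/400)/(180.567/200) = 0.60297875/0.902835 = 0.6679

F = 0.668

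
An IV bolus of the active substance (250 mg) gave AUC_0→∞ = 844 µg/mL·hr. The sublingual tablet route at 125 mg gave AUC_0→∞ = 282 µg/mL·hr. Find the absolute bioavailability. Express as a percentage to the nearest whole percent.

F = 67%

F = (AUC_ev / D_ev) / (AUC_iv / D_iv)
  = (282/125) / (844/250)
  = 2.256 / 3.376 = 0.6682
  = 66.82%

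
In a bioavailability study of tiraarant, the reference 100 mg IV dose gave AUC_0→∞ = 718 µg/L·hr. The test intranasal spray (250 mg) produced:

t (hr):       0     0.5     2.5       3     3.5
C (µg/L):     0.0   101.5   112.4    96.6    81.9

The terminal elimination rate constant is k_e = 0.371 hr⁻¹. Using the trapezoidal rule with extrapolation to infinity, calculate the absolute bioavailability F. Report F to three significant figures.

Trapezoidal AUC_0→3.5 (intranasal spray):
  [0→0.5]: (0.0+101.5)/2 × 0.5 = 25.375
  [0.5→2.5]: (101.5+112.4)/2 × 2 = 213.9
  [2.5→3]: (112.4+96.6)/2 × 0.5 = 52.25
  [3→3.5]: (96.6+81.9)/2 × 0.5 = 44.625
  Sum = 336.15 µg/L·hr
Tail: C_last/k_e = 81.9/0.371 = 220.755
AUC_0→∞ (intranasal spray) = 336.15 + 220.755 = 556.905 µg/L·hr
F = (AUC_ev/D_ev)/(AUC_iv/D_iv) = (556.905/250)/(718/100) = 2.22762/7.18 = 0.3103

F = 0.310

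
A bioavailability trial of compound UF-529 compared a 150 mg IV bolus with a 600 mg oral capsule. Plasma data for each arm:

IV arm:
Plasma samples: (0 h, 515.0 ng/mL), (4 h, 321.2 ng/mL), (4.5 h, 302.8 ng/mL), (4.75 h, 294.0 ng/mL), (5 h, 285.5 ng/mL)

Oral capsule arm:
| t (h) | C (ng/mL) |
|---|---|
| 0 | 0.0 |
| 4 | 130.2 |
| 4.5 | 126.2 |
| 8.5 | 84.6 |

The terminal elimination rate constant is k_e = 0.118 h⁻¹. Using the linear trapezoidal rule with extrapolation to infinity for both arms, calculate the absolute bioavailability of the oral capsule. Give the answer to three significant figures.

F = 0.0832

Trapezoidal AUC_0→5 (IV):
  [0→4]: (515.0+321.2)/2 × 4 = 1672.4
  [4→4.5]: (321.2+302.8)/2 × 0.5 = 156.0
  [4.5→4.75]: (302.8+294.0)/2 × 0.25 = 74.6
  [4.75→5]: (294.0+285.5)/2 × 0.25 = 72.4375
  Sum = 1975.4375 ng/mL·h
IV tail: 285.5/0.118 = 2419.492; AUC_iv,0→∞ = 1975.4375 + 2419.492 = 4394.9295 ng/mL·h
Trapezoidal AUC_0→8.5 (oral capsule):
  [0→4]: (0.0+130.2)/2 × 4 = 260.4
  [4→4.5]: (130.2+126.2)/2 × 0.5 = 64.1
  [4.5→8.5]: (126.2+84.6)/2 × 4 = 421.6
  Sum = 746.1 ng/mL·h
oral capsule tail: 84.6/0.118 = 716.949; AUC_ev,0→∞ = 746.1 + 716.949 = 1463.049 ng/mL·h
F = (AUC_ev/D_ev)/(AUC_iv/D_iv) = (1463.049/600)/(4394.9295/150) = 2.438415/29.29953 = 0.0832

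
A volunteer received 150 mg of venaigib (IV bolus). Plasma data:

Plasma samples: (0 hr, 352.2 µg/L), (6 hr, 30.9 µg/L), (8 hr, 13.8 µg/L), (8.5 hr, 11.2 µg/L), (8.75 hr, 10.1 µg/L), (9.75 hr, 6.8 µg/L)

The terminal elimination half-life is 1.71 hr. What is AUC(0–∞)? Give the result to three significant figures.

AUC = 1230 µg/L·hr

Trapezoidal AUC_0→9.75:
  [0→6]: (352.2+30.9)/2 × 6 = 1149.3
  [6→8]: (30.9+13.8)/2 × 2 = 44.7
  [8→8.5]: (13.8+11.2)/2 × 0.5 = 6.25
  [8.5→8.75]: (11.2+10.1)/2 × 0.25 = 2.6625
  [8.75→9.75]: (10.1+6.8)/2 × 1 = 8.45
  Sum = 1211.3625 µg/L·hr
k_e = ln2 / t½ = 0.693147 / 1.71 = 0.4053 hr^-1
Extrapolated tail: C_last / k_e = 6.8 / 0.4053 = 16.778
AUC_0→∞ = 1211.3625 + 16.778 = 1228.1405 µg/L·hr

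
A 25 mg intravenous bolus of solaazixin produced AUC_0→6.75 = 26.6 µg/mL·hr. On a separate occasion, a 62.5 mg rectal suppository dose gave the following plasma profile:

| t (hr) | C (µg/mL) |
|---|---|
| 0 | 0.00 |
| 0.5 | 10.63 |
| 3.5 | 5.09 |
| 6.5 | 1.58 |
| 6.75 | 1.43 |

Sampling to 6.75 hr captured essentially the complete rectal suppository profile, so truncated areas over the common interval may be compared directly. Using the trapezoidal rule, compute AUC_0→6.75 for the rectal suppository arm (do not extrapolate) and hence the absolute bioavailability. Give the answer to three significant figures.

Trapezoidal AUC_0→6.75 (rectal suppository):
  [0→0.5]: (0.00+10.63)/2 × 0.5 = 2.6575
  [0.5→3.5]: (10.63+5.09)/2 × 3 = 23.58
  [3.5→6.5]: (5.09+1.58)/2 × 3 = 10.005
  [6.5→6.75]: (1.58+1.43)/2 × 0.25 = 0.37625
  Sum = 36.61875 µg/mL·hr
F = (AUC_ev/D_ev)/(AUC_iv/D_iv) = (36.61875/62.5)/(26.6/25) = 0.5859/1.064 = 0.5507

F = 0.551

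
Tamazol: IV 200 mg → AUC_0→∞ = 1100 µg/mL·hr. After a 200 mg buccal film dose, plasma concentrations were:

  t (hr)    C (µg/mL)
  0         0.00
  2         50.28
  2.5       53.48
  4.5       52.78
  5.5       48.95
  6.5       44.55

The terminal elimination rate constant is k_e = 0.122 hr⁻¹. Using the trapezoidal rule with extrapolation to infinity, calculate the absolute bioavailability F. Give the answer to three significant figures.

F = 0.587

Trapezoidal AUC_0→6.5 (buccal film):
  [0→2]: (0.00+50.28)/2 × 2 = 50.28
  [2→2.5]: (50.28+53.48)/2 × 0.5 = 25.94
  [2.5→4.5]: (53.48+52.78)/2 × 2 = 106.26
  [4.5→5.5]: (52.78+48.95)/2 × 1 = 50.865
  [5.5→6.5]: (48.95+44.55)/2 × 1 = 46.75
  Sum = 280.095 µg/mL·hr
Tail: C_last/k_e = 44.55/0.122 = 365.164
AUC_0→∞ (buccal film) = 280.095 + 365.164 = 645.259 µg/mL·hr
F = (AUC_ev/D_ev)/(AUC_iv/D_iv) = (645.259/200)/(1100/200) = 3.226295/5.5 = 0.5866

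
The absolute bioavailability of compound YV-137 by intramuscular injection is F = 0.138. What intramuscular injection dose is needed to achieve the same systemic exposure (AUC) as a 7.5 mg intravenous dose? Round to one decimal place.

For equal systemic exposure: F × D_ev = D_iv
D_ev = D_iv / F = 7.5 / 0.138 = 54.3478 mg

D_intramuscular = 54.3 mg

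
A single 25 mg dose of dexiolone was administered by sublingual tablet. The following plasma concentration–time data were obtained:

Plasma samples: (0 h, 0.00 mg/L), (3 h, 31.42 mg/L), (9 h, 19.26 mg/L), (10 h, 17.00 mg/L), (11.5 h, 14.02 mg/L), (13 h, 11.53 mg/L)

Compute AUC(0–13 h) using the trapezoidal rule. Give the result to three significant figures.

AUC = 260 mg/L·h

Trapezoidal AUC_0→13:
  [0→3]: (0.00+31.42)/2 × 3 = 47.13
  [3→9]: (31.42+19.26)/2 × 6 = 152.04
  [9→10]: (19.26+17.00)/2 × 1 = 18.13
  [10→11.5]: (17.00+14.02)/2 × 1.5 = 23.265
  [11.5→13]: (14.02+11.53)/2 × 1.5 = 19.1625
  Sum = 259.7275 mg/L·h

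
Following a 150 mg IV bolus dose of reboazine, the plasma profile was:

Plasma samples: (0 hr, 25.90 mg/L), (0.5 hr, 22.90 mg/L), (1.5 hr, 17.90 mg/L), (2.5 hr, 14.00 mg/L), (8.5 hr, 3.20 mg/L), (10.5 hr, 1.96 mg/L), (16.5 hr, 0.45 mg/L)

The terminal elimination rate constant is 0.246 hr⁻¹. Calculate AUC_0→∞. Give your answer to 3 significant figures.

Trapezoidal AUC_0→16.5:
  [0→0.5]: (25.90+22.90)/2 × 0.5 = 12.2
  [0.5→1.5]: (22.90+17.90)/2 × 1 = 20.4
  [1.5→2.5]: (17.90+14.00)/2 × 1 = 15.95
  [2.5→8.5]: (14.00+3.20)/2 × 6 = 51.6
  [8.5→10.5]: (3.20+1.96)/2 × 2 = 5.16
  [10.5→16.5]: (1.96+0.45)/2 × 6 = 7.23
  Sum = 112.54 mg/L·hr
Extrapolated tail: C_last / k_e = 0.45 / 0.246 = 1.829
AUC_0→∞ = 112.54 + 1.829 = 114.369 mg/L·hr

AUC = 114 mg/L·hr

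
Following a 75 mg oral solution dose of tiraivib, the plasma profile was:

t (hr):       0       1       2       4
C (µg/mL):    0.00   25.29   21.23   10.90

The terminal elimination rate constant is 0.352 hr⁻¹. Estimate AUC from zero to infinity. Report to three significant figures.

Trapezoidal AUC_0→4:
  [0→1]: (0.00+25.29)/2 × 1 = 12.645
  [1→2]: (25.29+21.23)/2 × 1 = 23.26
  [2→4]: (21.23+10.90)/2 × 2 = 32.13
  Sum = 68.035 µg/mL·hr
Extrapolated tail: C_last / k_e = 10.90 / 0.352 = 30.966
AUC_0→∞ = 68.035 + 30.966 = 99.001 µg/mL·hr

AUC = 99.0 µg/mL·hr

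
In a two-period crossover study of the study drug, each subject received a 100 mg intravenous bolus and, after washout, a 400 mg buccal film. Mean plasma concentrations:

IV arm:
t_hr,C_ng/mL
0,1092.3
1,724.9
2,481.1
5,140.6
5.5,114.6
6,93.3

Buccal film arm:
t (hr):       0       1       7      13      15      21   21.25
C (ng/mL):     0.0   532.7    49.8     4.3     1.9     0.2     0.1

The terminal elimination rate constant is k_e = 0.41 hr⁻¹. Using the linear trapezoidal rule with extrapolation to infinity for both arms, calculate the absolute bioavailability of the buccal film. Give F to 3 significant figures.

Trapezoidal AUC_0→6 (IV):
  [0→1]: (1092.3+724.9)/2 × 1 = 908.6
  [1→2]: (724.9+481.1)/2 × 1 = 603.0
  [2→5]: (481.1+140.6)/2 × 3 = 932.55
  [5→5.5]: (140.6+114.6)/2 × 0.5 = 63.8
  [5.5→6]: (114.6+93.3)/2 × 0.5 = 51.975
  Sum = 2559.925 ng/mL·hr
IV tail: 93.3/0.41 = 227.561; AUC_iv,0→∞ = 2559.925 + 227.561 = 2787.486 ng/mL·hr
Trapezoidal AUC_0→21.25 (buccal film):
  [0→1]: (0.0+532.7)/2 × 1 = 266.35
  [1→7]: (532.7+49.8)/2 × 6 = 1747.5
  [7→13]: (49.8+4.3)/2 × 6 = 162.3
  [13→15]: (4.3+1.9)/2 × 2 = 6.2
  [15→21]: (1.9+0.2)/2 × 6 = 6.3
  [21→21.25]: (0.2+0.1)/2 × 0.25 = 0.0375
  Sum = 2188.6875 ng/mL·hr
buccal film tail: 0.1/0.41 = 0.244; AUC_ev,0→∞ = 2188.6875 + 0.244 = 2188.9315 ng/mL·hr
F = (AUC_ev/D_ev)/(AUC_iv/D_iv) = (2188.9315/400)/(2787.486/100) = 5.47233/27.87486 = 0.1963

F = 0.196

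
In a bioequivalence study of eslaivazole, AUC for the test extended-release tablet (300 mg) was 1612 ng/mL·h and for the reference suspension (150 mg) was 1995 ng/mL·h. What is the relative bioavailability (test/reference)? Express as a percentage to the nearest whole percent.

F_rel = 40%

F_rel = (AUC_test/D_test) / (AUC_ref/D_ref)
      = (1612/300) / (1995/150)
      = 5.37333 / 13.3 = 0.4040 = 40.40%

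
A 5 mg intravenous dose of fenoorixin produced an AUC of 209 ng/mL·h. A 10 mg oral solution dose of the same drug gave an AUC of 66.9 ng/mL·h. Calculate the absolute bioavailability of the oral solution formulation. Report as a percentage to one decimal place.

F = 16.0%

F = (AUC_ev / D_ev) / (AUC_iv / D_iv)
  = (66.9/10) / (209/5)
  = 6.69 / 41.8 = 0.1600
  = 16.00%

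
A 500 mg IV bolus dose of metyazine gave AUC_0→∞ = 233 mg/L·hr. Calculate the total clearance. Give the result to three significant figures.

CL = Dose_iv / AUC_0→∞
   = 500 / 233 = 2.14592 L/hr

CL = 2.15 L/hr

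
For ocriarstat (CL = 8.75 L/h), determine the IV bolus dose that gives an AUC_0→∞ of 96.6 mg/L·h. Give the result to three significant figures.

Dose = 845 mg

Dose_iv = CL × AUC_0→∞
     = 8.75 × 96.6 = 845.25 mg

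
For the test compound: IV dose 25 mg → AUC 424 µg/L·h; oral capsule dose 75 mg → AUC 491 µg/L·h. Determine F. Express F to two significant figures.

F = 0.39

F = (AUC_ev / D_ev) / (AUC_iv / D_iv)
  = (491/75) / (424/25)
  = 6.54667 / 16.96 = 0.3860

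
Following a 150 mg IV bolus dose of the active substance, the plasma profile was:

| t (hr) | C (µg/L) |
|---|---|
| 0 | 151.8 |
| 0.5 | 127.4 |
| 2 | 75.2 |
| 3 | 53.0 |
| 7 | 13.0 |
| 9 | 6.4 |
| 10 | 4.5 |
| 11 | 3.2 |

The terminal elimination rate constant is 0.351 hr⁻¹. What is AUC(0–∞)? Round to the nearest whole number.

AUC = 456 µg/L·hr

Trapezoidal AUC_0→11:
  [0→0.5]: (151.8+127.4)/2 × 0.5 = 69.8
  [0.5→2]: (127.4+75.2)/2 × 1.5 = 151.95
  [2→3]: (75.2+53.0)/2 × 1 = 64.1
  [3→7]: (53.0+13.0)/2 × 4 = 132.0
  [7→9]: (13.0+6.4)/2 × 2 = 19.4
  [9→10]: (6.4+4.5)/2 × 1 = 5.45
  [10→11]: (4.5+3.2)/2 × 1 = 3.85
  Sum = 446.55 µg/L·hr
Extrapolated tail: C_last / k_e = 3.2 / 0.351 = 9.117
AUC_0→∞ = 446.55 + 9.117 = 455.667 µg/L·hr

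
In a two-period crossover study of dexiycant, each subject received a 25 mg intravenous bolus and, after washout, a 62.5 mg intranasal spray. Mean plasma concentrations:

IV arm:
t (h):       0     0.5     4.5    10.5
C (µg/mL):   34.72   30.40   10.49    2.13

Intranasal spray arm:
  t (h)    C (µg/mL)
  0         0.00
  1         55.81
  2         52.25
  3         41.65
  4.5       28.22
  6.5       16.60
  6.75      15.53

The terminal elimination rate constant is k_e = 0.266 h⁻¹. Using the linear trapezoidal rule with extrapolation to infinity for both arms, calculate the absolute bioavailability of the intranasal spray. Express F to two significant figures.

F = 0.80

Trapezoidal AUC_0→10.5 (IV):
  [0→0.5]: (34.72+30.40)/2 × 0.5 = 16.28
  [0.5→4.5]: (30.40+10.49)/2 × 4 = 81.78
  [4.5→10.5]: (10.49+2.13)/2 × 6 = 37.86
  Sum = 135.92 µg/mL·h
IV tail: 2.13/0.266 = 8.008; AUC_iv,0→∞ = 135.92 + 8.008 = 143.928 µg/mL·h
Trapezoidal AUC_0→6.75 (intranasal spray):
  [0→1]: (0.00+55.81)/2 × 1 = 27.905
  [1→2]: (55.81+52.25)/2 × 1 = 54.03
  [2→3]: (52.25+41.65)/2 × 1 = 46.95
  [3→4.5]: (41.65+28.22)/2 × 1.5 = 52.4025
  [4.5→6.5]: (28.22+16.60)/2 × 2 = 44.82
  [6.5→6.75]: (16.60+15.53)/2 × 0.25 = 4.01625
  Sum = 230.12375 µg/mL·h
intranasal spray tail: 15.53/0.266 = 58.383; AUC_ev,0→∞ = 230.12375 + 58.383 = 288.50675 µg/mL·h
F = (AUC_ev/D_ev)/(AUC_iv/D_iv) = (288.50675/62.5)/(143.928/25) = 4.616108/5.75712 = 0.8018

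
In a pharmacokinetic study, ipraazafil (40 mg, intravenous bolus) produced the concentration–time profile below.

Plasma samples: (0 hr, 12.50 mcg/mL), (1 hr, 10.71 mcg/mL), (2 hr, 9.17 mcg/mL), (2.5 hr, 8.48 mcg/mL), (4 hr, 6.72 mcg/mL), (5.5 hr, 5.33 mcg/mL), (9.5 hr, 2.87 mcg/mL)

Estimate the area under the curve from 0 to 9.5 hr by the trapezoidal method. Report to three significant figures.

AUC = 62.8 mcg/mL·hr

Trapezoidal AUC_0→9.5:
  [0→1]: (12.50+10.71)/2 × 1 = 11.605
  [1→2]: (10.71+9.17)/2 × 1 = 9.94
  [2→2.5]: (9.17+8.48)/2 × 0.5 = 4.4125
  [2.5→4]: (8.48+6.72)/2 × 1.5 = 11.4
  [4→5.5]: (6.72+5.33)/2 × 1.5 = 9.0375
  [5.5→9.5]: (5.33+2.87)/2 × 4 = 16.4
  Sum = 62.795 mcg/mL·hr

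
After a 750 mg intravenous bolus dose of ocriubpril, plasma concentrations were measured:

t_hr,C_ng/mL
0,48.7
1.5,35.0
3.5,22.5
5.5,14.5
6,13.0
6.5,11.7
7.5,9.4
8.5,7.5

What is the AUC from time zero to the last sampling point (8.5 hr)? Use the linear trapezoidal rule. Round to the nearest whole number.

Trapezoidal AUC_0→8.5:
  [0→1.5]: (48.7+35.0)/2 × 1.5 = 62.775
  [1.5→3.5]: (35.0+22.5)/2 × 2 = 57.5
  [3.5→5.5]: (22.5+14.5)/2 × 2 = 37.0
  [5.5→6]: (14.5+13.0)/2 × 0.5 = 6.875
  [6→6.5]: (13.0+11.7)/2 × 0.5 = 6.175
  [6.5→7.5]: (11.7+9.4)/2 × 1 = 10.55
  [7.5→8.5]: (9.4+7.5)/2 × 1 = 8.45
  Sum = 189.325 ng/mL·hr

AUC = 189 ng/mL·hr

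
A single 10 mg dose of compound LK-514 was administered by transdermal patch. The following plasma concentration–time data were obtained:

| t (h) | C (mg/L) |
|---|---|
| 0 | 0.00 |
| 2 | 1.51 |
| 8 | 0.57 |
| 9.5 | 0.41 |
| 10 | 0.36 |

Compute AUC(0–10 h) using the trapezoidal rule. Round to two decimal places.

Trapezoidal AUC_0→10:
  [0→2]: (0.00+1.51)/2 × 2 = 1.51
  [2→8]: (1.51+0.57)/2 × 6 = 6.24
  [8→9.5]: (0.57+0.41)/2 × 1.5 = 0.735
  [9.5→10]: (0.41+0.36)/2 × 0.5 = 0.1925
  Sum = 8.6775 mg/L·h

AUC = 8.68 mg/L·h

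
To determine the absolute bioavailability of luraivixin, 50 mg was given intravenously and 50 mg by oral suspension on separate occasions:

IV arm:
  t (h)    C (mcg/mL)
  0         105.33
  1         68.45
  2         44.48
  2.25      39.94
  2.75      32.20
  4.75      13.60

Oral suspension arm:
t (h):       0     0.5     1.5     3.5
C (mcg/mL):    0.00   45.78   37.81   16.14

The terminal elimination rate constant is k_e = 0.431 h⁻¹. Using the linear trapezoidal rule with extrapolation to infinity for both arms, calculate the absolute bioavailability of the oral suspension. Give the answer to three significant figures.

F = 0.580

Trapezoidal AUC_0→4.75 (IV):
  [0→1]: (105.33+68.45)/2 × 1 = 86.89
  [1→2]: (68.45+44.48)/2 × 1 = 56.465
  [2→2.25]: (44.48+39.94)/2 × 0.25 = 10.5525
  [2.25→2.75]: (39.94+32.20)/2 × 0.5 = 18.035
  [2.75→4.75]: (32.20+13.60)/2 × 2 = 45.8
  Sum = 217.7425 mcg/mL·h
IV tail: 13.60/0.431 = 31.555; AUC_iv,0→∞ = 217.7425 + 31.555 = 249.2975 mcg/mL·h
Trapezoidal AUC_0→3.5 (oral suspension):
  [0→0.5]: (0.00+45.78)/2 × 0.5 = 11.445
  [0.5→1.5]: (45.78+37.81)/2 × 1 = 41.795
  [1.5→3.5]: (37.81+16.14)/2 × 2 = 53.95
  Sum = 107.19 mcg/mL·h
oral suspension tail: 16.14/0.431 = 37.448; AUC_ev,0→∞ = 107.19 + 37.448 = 144.638 mcg/mL·h
F = (AUC_ev/D_ev)/(AUC_iv/D_iv) = (144.638/50)/(249.2975/50) = 2.89276/4.98595 = 0.5802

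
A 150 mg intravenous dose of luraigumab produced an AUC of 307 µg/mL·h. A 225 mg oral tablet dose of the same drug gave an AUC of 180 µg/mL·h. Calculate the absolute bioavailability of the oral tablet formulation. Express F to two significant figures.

F = (AUC_ev / D_ev) / (AUC_iv / D_iv)
  = (180/225) / (307/150)
  = 0.8 / 2.04667 = 0.3909

F = 0.39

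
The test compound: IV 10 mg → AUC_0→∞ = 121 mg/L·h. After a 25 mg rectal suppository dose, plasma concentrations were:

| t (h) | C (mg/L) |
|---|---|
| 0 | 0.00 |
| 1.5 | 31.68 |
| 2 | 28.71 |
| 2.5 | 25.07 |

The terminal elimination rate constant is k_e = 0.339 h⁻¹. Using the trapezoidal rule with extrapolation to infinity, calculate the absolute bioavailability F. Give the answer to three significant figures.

Trapezoidal AUC_0→2.5 (rectal suppository):
  [0→1.5]: (0.00+31.68)/2 × 1.5 = 23.76
  [1.5→2]: (31.68+28.71)/2 × 0.5 = 15.0975
  [2→2.5]: (28.71+25.07)/2 × 0.5 = 13.445
  Sum = 52.3025 mg/L·h
Tail: C_last/k_e = 25.07/0.339 = 73.953
AUC_0→∞ (rectal suppository) = 52.3025 + 73.953 = 126.2555 mg/L·h
F = (AUC_ev/D_ev)/(AUC_iv/D_iv) = (126.2555/25)/(121/10) = 5.05022/12.1 = 0.4174

F = 0.417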